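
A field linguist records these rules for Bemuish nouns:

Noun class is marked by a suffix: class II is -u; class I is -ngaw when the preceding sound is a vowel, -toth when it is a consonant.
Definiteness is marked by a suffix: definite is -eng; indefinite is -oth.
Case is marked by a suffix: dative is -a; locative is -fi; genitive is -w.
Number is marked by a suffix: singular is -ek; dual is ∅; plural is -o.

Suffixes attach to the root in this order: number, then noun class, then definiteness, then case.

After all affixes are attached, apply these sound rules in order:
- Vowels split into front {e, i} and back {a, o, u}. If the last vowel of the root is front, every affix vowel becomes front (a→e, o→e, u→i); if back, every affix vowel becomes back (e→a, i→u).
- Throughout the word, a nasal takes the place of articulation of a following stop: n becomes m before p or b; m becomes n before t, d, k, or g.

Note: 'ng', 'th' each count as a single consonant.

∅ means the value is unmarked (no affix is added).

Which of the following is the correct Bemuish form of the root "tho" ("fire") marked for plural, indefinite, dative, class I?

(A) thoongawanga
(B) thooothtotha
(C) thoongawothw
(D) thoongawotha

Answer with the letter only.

Attach number plural -o → thoo.
Attach noun class class I -ngaw (after vowel 'o') → thoongaw.
Attach definiteness indefinite -oth → thoongawoth.
Attach case dative -a → thoongawotha.
Vowel harmony: no change.
Nasal assimilation: no change.
So the correct form is thoongawotha, option (D).
(A) thoongawanga is wrong: it uses definite instead of indefinite for definiteness.
(C) thoongawothw is wrong: it uses genitive instead of dative for case.
(B) thooothtotha is wrong: it has the affixes in the wrong order.

D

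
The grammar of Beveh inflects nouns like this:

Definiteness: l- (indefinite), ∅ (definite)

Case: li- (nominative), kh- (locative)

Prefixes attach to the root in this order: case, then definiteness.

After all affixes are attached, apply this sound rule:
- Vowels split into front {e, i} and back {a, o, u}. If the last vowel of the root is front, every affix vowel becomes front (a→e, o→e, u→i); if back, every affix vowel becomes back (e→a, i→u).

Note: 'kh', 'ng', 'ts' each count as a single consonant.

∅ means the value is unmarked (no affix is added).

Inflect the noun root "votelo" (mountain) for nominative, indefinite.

Attach case nominative li- → livotelo.
Attach definiteness indefinite l- → llivotelo.
Apply vowel harmony: llivotelo → lluvotelo.

lluvotelo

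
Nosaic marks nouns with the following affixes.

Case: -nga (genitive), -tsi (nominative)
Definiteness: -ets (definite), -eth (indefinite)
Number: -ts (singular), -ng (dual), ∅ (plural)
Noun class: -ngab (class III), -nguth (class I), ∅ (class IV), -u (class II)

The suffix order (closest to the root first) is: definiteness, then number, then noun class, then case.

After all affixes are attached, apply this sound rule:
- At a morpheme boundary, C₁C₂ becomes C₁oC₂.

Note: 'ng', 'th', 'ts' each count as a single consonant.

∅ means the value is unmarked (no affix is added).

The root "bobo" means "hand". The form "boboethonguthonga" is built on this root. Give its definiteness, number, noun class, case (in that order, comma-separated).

indefinite, plural, class I, genitive

Segment: bobo-eth-nguth-nga.
definiteness: -eth → indefinite.
number: ∅ → plural.
noun class: -nguth → class I.
case: -nga → genitive.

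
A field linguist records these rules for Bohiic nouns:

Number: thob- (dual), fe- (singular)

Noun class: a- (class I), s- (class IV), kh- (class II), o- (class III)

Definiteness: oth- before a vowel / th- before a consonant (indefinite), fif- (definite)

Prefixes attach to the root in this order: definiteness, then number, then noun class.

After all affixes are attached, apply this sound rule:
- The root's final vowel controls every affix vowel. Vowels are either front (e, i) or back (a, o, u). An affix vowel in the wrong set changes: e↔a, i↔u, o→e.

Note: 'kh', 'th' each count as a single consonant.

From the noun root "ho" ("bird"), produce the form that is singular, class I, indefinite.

Attach definiteness indefinite th- (before consonant 'h') → thho.
Attach number singular fe- → fethho.
Attach noun class class I a- → afethho.
Apply vowel harmony: afethho → afathho.

afathho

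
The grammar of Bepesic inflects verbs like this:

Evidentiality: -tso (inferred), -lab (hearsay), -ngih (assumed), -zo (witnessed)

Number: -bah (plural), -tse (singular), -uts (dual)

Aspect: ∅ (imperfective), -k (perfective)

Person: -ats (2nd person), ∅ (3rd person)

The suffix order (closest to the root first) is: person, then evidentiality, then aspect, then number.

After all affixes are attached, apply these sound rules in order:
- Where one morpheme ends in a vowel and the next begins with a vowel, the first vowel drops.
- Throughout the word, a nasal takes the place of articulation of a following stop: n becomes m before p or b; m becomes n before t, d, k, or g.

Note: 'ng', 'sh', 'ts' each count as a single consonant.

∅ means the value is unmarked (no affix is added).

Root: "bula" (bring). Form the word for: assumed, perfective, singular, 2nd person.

Attach person 2nd person -ats → bulaats.
Attach evidentiality assumed -ngih → bulaatsngih.
Attach aspect perfective -k → bulaatsngihk.
Attach number singular -tse → bulaatsngihktse.
Apply vowel deletion: bulaatsngihktse → bulatsngihktse.
Nasal assimilation: no change.

bulatsngihktse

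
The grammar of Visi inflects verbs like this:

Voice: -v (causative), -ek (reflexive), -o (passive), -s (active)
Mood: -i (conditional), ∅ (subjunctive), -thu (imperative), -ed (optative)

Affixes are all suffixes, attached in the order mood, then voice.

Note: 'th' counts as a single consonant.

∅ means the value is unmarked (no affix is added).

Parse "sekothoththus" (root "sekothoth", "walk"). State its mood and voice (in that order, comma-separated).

Segment: sekothoth-thu-s.
mood: -thu → imperative.
voice: -s → active.

imperative, active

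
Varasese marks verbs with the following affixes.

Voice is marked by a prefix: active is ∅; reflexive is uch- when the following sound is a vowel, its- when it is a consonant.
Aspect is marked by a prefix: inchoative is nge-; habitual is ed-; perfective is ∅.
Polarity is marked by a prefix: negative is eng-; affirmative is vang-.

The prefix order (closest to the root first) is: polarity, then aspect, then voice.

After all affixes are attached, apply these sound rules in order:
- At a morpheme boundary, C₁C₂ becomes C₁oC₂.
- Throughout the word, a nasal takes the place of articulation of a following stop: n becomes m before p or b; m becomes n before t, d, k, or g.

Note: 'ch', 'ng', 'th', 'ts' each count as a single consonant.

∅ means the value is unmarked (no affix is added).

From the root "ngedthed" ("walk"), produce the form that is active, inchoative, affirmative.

ngevangongedthed

Attach polarity affirmative vang- → vangngedthed.
Attach aspect inchoative nge- → ngevangngedthed.
voice = active: zero marking, form stays ngevangngedthed.
Apply epenthesis: ngevangngedthed → ngevangongedthed.
Nasal assimilation: no change.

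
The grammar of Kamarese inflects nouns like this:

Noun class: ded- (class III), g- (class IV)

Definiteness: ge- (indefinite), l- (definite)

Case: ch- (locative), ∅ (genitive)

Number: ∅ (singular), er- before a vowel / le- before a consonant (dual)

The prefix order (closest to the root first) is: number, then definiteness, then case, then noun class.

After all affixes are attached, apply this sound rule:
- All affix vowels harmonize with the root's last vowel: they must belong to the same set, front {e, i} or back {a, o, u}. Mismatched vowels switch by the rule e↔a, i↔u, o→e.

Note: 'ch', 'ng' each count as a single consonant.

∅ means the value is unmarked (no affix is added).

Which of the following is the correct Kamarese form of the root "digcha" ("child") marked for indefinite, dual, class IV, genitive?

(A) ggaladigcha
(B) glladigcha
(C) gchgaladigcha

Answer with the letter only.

A

Attach number dual le- (before consonant 'd') → ledigcha.
Attach definiteness indefinite ge- → geledigcha.
case = genitive: zero marking, form stays geledigcha.
Attach noun class class IV g- → ggeledigcha.
Apply vowel harmony: ggeledigcha → ggaladigcha.
So the correct form is ggaladigcha, option (A).
(B) glladigcha is wrong: it uses definite instead of indefinite for definiteness.
(C) gchgaladigcha is wrong: it uses locative instead of genitive for case.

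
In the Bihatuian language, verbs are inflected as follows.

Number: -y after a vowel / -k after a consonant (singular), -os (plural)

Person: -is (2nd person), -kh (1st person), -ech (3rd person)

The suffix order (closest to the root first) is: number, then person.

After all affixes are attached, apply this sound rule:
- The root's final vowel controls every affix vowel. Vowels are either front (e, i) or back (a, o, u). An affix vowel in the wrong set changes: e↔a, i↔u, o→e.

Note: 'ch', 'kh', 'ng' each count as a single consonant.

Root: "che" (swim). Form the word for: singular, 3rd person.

Attach number singular -y (after vowel 'e') → chey.
Attach person 3rd person -ech → cheyech.
Vowel harmony: no change.

cheyech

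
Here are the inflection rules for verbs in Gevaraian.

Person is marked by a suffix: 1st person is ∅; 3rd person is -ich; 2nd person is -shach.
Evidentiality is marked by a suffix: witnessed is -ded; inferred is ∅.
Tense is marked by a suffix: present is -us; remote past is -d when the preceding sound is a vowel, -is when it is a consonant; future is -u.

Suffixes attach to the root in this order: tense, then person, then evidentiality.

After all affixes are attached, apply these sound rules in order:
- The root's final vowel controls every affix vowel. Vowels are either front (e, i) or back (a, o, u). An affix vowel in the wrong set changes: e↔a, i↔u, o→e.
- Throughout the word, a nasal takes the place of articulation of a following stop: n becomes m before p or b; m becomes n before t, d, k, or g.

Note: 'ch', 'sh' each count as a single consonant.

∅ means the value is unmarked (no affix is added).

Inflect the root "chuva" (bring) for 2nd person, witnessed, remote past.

chuvadshachdad

Attach tense remote past -d (after vowel 'a') → chuvad.
Attach person 2nd person -shach → chuvadshach.
Attach evidentiality witnessed -ded → chuvadshachded.
Apply vowel harmony: chuvadshachded → chuvadshachdad.
Nasal assimilation: no change.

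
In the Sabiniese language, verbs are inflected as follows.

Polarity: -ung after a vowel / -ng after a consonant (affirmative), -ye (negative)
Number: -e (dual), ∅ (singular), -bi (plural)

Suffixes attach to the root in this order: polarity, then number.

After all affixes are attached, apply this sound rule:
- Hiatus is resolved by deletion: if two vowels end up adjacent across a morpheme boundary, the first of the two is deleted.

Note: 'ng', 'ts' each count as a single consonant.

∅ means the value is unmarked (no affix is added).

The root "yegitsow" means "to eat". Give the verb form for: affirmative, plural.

yegitsowngbi

Attach polarity affirmative -ng (after consonant 'w') → yegitsowng.
Attach number plural -bi → yegitsowngbi.
Vowel deletion: no change.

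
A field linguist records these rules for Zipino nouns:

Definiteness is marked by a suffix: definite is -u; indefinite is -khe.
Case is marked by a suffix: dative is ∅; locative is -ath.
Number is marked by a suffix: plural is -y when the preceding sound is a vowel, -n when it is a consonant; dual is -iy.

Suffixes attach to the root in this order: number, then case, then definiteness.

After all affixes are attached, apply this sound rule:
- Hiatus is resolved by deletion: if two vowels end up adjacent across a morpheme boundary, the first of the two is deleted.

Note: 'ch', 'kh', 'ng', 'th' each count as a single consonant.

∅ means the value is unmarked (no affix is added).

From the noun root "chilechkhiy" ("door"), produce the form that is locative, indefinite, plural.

Attach number plural -n (after consonant 'y') → chilechkhiyn.
Attach case locative -ath → chilechkhiynath.
Attach definiteness indefinite -khe → chilechkhiynathkhe.
Vowel deletion: no change.

chilechkhiynathkhe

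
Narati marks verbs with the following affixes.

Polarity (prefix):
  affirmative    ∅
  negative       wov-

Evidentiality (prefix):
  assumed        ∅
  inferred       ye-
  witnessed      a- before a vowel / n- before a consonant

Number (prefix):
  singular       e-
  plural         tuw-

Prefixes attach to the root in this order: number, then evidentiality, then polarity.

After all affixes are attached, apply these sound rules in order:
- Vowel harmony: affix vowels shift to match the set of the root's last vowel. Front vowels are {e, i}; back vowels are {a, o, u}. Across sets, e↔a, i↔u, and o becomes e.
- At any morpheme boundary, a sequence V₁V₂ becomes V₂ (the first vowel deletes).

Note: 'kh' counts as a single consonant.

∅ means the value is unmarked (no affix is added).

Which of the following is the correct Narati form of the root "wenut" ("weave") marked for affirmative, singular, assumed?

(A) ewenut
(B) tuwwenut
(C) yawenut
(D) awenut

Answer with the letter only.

D

Attach number singular e- → ewenut.
evidentiality = assumed: zero marking, form stays ewenut.
polarity = affirmative: zero marking, form stays ewenut.
Apply vowel harmony: ewenut → awenut.
Vowel deletion: no change.
So the correct form is awenut, option (D).
(A) ewenut is wrong: it fails to apply the sound rule(s).
(C) yawenut is wrong: it uses inferred instead of assumed for evidentiality.
(B) tuwwenut is wrong: it uses plural instead of singular for number.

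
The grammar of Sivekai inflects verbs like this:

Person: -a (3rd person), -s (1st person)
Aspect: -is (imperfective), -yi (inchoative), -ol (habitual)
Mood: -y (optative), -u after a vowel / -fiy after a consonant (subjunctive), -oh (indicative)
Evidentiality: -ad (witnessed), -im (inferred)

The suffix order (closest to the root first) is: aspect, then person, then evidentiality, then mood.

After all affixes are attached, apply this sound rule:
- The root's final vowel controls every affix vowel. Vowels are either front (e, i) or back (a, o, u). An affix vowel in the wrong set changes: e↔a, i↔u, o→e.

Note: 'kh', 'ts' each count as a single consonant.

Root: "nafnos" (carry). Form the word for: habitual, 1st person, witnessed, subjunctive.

nafnosolsadfuy

Attach aspect habitual -ol → nafnosol.
Attach person 1st person -s → nafnosols.
Attach evidentiality witnessed -ad → nafnosolsad.
Attach mood subjunctive -fiy (after consonant 'd') → nafnosolsadfiy.
Apply vowel harmony: nafnosolsadfiy → nafnosolsadfuy.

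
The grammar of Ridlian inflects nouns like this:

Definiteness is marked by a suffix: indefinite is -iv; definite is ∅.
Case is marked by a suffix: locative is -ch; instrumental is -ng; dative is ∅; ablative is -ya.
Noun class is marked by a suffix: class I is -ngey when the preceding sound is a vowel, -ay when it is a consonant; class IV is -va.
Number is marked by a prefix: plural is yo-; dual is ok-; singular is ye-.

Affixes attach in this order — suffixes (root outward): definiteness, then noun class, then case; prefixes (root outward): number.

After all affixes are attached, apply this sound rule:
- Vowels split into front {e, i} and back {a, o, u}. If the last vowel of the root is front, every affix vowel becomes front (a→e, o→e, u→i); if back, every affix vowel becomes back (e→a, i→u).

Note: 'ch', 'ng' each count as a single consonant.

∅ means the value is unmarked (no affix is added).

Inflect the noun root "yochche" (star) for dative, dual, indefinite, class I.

ekyochcheivey

Attach definiteness indefinite -iv → yochcheiv.
Attach noun class class I -ay (after consonant 'v') → yochcheivay.
Attach number dual ok- → okyochcheivay.
case = dative: zero marking, form stays okyochcheivay.
Apply vowel harmony: okyochcheivay → ekyochcheivey.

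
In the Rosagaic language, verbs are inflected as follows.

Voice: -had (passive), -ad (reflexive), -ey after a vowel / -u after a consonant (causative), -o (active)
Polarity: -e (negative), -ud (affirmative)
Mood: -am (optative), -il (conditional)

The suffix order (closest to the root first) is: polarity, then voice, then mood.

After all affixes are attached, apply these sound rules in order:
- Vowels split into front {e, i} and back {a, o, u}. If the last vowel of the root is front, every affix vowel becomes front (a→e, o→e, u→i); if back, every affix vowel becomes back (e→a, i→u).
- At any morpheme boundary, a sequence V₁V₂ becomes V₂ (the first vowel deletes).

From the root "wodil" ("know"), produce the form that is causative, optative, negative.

wodileyem

Attach polarity negative -e → wodile.
Attach voice causative -ey (after vowel 'e') → wodileey.
Attach mood optative -am → wodileeyam.
Apply vowel harmony: wodileeyam → wodileeyem.
Apply vowel deletion: wodileeyem → wodileyem.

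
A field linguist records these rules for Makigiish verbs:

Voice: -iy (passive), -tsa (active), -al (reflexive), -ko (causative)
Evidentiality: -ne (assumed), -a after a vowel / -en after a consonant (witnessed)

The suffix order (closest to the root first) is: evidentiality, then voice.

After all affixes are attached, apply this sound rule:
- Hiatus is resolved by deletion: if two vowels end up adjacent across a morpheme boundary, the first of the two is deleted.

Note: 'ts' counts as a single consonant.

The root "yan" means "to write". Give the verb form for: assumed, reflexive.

yannal

Attach evidentiality assumed -ne → yanne.
Attach voice reflexive -al → yanneal.
Apply vowel deletion: yanneal → yannal.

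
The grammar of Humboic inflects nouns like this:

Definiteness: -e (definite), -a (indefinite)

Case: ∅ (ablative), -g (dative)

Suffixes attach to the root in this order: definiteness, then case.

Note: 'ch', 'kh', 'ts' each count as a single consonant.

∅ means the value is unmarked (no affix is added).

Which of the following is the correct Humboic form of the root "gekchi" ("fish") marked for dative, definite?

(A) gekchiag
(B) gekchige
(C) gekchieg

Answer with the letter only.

Attach definiteness definite -e → gekchie.
Attach case dative -g → gekchieg.
So the correct form is gekchieg, option (C).
(A) gekchiag is wrong: it uses indefinite instead of definite for definiteness.
(B) gekchige is wrong: it has the affixes in the wrong order.

C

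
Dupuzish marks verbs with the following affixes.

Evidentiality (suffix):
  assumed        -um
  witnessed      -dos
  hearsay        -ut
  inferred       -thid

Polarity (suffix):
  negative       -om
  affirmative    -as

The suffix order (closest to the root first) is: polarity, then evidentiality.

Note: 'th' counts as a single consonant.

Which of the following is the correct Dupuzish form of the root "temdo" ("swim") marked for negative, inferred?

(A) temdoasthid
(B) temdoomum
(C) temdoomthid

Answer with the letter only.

C

Attach polarity negative -om → temdoom.
Attach evidentiality inferred -thid → temdoomthid.
So the correct form is temdoomthid, option (C).
(B) temdoomum is wrong: it uses assumed instead of inferred for evidentiality.
(A) temdoasthid is wrong: it uses affirmative instead of negative for polarity.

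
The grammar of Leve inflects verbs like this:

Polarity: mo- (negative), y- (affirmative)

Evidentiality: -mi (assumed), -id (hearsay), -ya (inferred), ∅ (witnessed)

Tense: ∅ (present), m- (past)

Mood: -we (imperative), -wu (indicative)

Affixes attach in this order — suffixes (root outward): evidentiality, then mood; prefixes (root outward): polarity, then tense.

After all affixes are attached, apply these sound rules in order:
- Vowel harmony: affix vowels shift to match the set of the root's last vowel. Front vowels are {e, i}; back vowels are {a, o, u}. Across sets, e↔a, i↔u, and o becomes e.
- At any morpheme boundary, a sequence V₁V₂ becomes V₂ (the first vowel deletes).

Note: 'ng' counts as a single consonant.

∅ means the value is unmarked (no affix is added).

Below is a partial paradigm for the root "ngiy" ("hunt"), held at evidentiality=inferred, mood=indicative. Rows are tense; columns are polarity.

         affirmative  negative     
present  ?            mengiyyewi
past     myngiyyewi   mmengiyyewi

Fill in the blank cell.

Attach evidentiality inferred -ya → ngiyya.
Attach polarity affirmative y- → yngiyya.
Attach mood indicative -wu → yngiyyawu.
tense = present: zero marking, form stays yngiyyawu.
Apply vowel harmony: yngiyyawu → yngiyyewi.
Vowel deletion: no change.

yngiyyewi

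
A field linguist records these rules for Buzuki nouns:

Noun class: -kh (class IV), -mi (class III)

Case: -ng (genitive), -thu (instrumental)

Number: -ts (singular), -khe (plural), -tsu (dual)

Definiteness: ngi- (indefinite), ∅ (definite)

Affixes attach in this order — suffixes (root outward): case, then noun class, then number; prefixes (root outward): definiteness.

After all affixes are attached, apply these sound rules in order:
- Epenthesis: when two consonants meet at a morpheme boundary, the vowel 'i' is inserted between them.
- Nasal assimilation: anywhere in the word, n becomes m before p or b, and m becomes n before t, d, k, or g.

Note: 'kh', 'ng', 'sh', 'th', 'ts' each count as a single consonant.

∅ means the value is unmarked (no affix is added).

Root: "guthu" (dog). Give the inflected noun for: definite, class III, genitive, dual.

Attach case genitive -ng → guthung.
definiteness = definite: zero marking, form stays guthung.
Attach noun class class III -mi → guthungmi.
Attach number dual -tsu → guthungmitsu.
Apply epenthesis: guthungmitsu → guthungimitsu.
Nasal assimilation: no change.

guthungimitsu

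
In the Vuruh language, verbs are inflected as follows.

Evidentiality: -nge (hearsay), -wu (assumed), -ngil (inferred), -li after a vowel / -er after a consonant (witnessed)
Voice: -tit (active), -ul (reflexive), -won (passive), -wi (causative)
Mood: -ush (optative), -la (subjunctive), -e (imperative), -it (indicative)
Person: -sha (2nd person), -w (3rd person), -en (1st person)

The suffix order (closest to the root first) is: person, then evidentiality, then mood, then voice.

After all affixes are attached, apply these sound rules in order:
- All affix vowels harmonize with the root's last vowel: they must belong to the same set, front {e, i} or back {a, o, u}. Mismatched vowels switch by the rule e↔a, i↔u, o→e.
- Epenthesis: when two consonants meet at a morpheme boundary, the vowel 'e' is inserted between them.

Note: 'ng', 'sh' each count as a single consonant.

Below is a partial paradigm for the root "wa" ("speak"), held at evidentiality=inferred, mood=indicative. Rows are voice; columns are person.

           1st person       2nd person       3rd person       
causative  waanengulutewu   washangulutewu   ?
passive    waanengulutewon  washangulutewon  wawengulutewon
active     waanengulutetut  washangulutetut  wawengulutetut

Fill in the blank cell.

wawengulutewu

Attach person 3rd person -w → waw.
Attach evidentiality inferred -ngil → wawngil.
Attach mood indicative -it → wawngilit.
Attach voice causative -wi → wawngilitwi.
Apply vowel harmony: wawngilitwi → wawngulutwu.
Apply epenthesis: wawngulutwu → wawengulutewu.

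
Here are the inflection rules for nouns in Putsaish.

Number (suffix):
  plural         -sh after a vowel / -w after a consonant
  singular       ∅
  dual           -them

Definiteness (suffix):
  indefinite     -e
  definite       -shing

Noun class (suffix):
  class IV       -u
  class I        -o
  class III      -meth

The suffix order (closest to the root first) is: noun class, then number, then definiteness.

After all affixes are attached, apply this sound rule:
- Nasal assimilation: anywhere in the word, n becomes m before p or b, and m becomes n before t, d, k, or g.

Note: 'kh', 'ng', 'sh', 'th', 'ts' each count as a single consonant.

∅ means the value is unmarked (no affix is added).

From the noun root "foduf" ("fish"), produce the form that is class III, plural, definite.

Attach noun class class III -meth → fodufmeth.
Attach number plural -w (after consonant 'th') → fodufmethw.
Attach definiteness definite -shing → fodufmethwshing.
Nasal assimilation: no change.

fodufmethwshing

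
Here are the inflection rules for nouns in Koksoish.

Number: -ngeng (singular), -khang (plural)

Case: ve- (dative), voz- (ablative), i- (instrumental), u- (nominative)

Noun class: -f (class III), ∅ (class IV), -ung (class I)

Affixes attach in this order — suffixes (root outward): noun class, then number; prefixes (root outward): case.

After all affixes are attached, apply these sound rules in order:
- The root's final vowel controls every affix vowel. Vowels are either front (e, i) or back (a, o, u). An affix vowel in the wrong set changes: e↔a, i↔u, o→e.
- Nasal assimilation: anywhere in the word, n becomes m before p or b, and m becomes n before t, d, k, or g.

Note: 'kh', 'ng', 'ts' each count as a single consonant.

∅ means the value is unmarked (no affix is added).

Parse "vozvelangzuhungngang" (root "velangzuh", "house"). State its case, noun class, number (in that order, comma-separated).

ablative, class I, singular

Segment: voz-velangzuh-ung-ngeng.
case: voz- → ablative.
noun class: -ung → class I.
number: -ngeng → singular.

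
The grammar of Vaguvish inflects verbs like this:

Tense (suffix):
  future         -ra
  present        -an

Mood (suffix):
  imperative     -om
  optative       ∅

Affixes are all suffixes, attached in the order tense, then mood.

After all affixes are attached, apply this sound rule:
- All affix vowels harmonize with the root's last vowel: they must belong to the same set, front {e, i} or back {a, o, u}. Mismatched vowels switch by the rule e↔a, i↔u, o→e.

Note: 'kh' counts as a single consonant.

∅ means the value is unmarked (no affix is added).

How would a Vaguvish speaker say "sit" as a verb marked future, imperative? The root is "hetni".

Attach tense future -ra → hetnira.
Attach mood imperative -om → hetniraom.
Apply vowel harmony: hetniraom → hetnireem.

hetnireem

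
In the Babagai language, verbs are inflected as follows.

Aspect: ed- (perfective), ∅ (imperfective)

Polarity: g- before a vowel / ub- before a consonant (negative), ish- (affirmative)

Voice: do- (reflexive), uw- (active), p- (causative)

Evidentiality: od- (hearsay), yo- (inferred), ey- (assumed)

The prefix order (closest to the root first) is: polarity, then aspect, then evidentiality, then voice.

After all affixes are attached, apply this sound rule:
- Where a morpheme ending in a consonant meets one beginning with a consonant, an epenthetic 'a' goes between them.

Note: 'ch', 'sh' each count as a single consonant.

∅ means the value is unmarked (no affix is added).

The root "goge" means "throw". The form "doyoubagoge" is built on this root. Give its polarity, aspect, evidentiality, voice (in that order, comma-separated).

negative, imperfective, inferred, reflexive

Segment: do-yo-ub-goge.
polarity: g/ub- → negative.
aspect: ∅ → imperfective.
evidentiality: yo- → inferred.
voice: do- → reflexive.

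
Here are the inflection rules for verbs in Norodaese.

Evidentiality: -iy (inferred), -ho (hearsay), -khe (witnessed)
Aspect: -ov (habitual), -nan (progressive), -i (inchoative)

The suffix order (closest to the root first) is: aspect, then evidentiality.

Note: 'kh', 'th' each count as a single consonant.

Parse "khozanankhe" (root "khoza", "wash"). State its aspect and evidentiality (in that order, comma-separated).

progressive, witnessed

Segment: khoza-nan-khe.
aspect: -nan → progressive.
evidentiality: -khe → witnessed.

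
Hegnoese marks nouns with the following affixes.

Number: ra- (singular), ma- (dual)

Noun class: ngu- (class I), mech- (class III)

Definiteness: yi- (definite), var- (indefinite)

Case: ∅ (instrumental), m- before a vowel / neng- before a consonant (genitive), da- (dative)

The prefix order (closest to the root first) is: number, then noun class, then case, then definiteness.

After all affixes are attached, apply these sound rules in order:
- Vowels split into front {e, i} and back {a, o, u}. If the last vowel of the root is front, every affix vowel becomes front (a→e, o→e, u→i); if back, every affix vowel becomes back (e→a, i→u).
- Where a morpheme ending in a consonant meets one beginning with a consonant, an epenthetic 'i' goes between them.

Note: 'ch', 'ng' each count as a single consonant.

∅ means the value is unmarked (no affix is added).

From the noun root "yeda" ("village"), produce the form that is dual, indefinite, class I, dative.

Attach number dual ma- → mayeda.
Attach noun class class I ngu- → ngumayeda.
Attach case dative da- → dangumayeda.
Attach definiteness indefinite var- → vardangumayeda.
Vowel harmony: no change.
Apply epenthesis: vardangumayeda → varidangumayeda.

varidangumayeda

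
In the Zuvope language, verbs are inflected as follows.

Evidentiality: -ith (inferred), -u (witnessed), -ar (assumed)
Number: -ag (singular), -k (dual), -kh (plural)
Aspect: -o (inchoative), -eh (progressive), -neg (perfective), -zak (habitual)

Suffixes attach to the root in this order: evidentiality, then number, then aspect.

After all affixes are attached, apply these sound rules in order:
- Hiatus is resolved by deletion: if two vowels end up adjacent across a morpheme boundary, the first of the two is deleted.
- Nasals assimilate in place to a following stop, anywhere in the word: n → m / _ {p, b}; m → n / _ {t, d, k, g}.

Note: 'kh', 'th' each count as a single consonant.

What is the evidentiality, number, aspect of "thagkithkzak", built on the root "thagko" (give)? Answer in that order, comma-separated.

inferred, dual, habitual

Segment: thagko-ith-k-zak.
evidentiality: -ith → inferred.
number: -k → dual.
aspect: -zak → habitual.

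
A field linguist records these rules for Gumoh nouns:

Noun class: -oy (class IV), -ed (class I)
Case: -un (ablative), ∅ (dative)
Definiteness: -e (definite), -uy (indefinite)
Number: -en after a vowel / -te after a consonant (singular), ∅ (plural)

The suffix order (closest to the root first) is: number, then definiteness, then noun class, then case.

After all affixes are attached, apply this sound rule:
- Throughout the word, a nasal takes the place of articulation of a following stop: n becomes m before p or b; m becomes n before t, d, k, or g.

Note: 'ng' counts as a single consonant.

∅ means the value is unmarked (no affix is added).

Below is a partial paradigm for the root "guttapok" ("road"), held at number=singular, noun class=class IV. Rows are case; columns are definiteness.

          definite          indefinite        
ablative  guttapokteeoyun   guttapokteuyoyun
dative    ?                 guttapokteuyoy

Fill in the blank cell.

Attach number singular -te (after consonant 'k') → guttapokte.
Attach definiteness definite -e → guttapoktee.
Attach noun class class IV -oy → guttapokteeoy.
case = dative: zero marking, form stays guttapokteeoy.
Nasal assimilation: no change.

guttapokteeoy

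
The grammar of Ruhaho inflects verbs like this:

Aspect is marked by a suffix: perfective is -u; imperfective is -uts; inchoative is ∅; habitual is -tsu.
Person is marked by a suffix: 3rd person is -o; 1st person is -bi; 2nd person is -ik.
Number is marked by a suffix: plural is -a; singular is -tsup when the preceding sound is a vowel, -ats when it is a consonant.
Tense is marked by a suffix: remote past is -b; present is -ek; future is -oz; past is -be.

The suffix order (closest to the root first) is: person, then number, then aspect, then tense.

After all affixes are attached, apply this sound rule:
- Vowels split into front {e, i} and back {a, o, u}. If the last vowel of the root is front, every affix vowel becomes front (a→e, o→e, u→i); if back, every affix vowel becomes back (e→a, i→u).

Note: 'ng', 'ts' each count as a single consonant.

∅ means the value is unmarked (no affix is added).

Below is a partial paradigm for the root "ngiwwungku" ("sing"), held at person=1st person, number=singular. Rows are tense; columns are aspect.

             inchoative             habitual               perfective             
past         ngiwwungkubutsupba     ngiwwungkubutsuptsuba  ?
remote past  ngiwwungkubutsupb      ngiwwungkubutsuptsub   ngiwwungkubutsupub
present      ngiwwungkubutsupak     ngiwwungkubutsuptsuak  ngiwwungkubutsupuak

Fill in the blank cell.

Attach person 1st person -bi → ngiwwungkubi.
Attach number singular -tsup (after vowel 'i') → ngiwwungkubitsup.
Attach aspect perfective -u → ngiwwungkubitsupu.
Attach tense past -be → ngiwwungkubitsupube.
Apply vowel harmony: ngiwwungkubitsupube → ngiwwungkubutsupuba.

ngiwwungkubutsupuba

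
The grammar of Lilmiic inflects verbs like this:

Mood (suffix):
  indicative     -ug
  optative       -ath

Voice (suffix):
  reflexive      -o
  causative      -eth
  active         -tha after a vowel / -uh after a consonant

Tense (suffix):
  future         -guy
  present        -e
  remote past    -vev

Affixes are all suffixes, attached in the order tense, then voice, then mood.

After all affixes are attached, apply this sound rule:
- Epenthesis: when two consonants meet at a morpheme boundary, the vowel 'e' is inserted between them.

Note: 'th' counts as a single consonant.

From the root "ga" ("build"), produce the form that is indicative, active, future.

Attach tense future -guy → gaguy.
Attach voice active -uh (after consonant 'y') → gaguyuh.
Attach mood indicative -ug → gaguyuhug.
Epenthesis: no change.

gaguyuhug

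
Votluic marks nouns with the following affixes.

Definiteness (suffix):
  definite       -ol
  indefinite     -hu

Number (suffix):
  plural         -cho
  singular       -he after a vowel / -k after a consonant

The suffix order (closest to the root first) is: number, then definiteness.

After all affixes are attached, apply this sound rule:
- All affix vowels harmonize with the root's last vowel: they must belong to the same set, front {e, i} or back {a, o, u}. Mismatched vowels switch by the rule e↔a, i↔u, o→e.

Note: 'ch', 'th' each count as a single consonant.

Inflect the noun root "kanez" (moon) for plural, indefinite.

kanezchehi

Attach number plural -cho → kanezcho.
Attach definiteness indefinite -hu → kanezchohu.
Apply vowel harmony: kanezchohu → kanezchehi.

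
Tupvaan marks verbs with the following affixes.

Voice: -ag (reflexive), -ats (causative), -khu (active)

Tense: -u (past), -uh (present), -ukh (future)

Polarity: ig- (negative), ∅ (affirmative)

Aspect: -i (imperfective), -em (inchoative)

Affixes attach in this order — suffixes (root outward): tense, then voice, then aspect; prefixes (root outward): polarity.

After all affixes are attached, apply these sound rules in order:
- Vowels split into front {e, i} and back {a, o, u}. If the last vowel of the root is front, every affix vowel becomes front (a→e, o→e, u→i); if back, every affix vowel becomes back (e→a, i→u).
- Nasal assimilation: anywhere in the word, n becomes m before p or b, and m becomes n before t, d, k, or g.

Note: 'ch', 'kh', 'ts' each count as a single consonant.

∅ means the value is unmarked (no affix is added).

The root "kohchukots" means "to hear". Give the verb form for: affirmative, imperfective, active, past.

kohchukotsukhuu

Attach tense past -u → kohchukotsu.
Attach voice active -khu → kohchukotsukhu.
polarity = affirmative: zero marking, form stays kohchukotsukhu.
Attach aspect imperfective -i → kohchukotsukhui.
Apply vowel harmony: kohchukotsukhui → kohchukotsukhuu.
Nasal assimilation: no change.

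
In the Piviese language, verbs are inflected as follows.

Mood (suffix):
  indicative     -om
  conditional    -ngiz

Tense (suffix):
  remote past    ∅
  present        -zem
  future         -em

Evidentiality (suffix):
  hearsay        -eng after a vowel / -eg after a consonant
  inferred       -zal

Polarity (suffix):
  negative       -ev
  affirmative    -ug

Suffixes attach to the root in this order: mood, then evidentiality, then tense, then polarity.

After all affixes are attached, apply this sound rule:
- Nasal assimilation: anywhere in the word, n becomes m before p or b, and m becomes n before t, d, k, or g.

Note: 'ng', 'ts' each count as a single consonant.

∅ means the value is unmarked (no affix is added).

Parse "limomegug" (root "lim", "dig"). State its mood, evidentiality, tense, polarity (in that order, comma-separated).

Segment: lim-om-eg-ug.
mood: -om → indicative.
evidentiality: -eng/eg → hearsay.
tense: ∅ → remote past.
polarity: -ug → affirmative.

indicative, hearsay, remote past, affirmative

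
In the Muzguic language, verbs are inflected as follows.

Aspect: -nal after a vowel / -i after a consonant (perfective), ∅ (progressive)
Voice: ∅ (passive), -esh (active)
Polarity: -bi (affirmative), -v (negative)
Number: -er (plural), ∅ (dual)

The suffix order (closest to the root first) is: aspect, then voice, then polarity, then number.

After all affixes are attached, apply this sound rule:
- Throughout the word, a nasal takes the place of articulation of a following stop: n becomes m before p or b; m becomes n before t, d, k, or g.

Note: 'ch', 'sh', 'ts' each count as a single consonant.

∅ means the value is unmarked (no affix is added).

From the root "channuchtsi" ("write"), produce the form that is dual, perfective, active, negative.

channuchtsinaleshv

Attach aspect perfective -nal (after vowel 'i') → channuchtsinal.
Attach voice active -esh → channuchtsinalesh.
Attach polarity negative -v → channuchtsinaleshv.
number = dual: zero marking, form stays channuchtsinaleshv.
Nasal assimilation: no change.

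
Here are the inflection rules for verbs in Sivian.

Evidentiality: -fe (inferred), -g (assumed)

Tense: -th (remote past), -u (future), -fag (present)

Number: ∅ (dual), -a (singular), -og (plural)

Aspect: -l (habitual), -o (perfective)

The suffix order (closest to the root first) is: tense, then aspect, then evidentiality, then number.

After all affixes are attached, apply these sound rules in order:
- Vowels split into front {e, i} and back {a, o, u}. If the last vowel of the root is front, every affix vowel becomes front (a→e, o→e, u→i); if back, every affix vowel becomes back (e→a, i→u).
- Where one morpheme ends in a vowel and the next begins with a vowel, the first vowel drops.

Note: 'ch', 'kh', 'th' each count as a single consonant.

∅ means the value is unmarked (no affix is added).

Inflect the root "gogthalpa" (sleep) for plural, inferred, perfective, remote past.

Attach tense remote past -th → gogthalpath.
Attach aspect perfective -o → gogthalpatho.
Attach evidentiality inferred -fe → gogthalpathofe.
Attach number plural -og → gogthalpathofeog.
Apply vowel harmony: gogthalpathofeog → gogthalpathofaog.
Apply vowel deletion: gogthalpathofaog → gogthalpathofog.

gogthalpathofog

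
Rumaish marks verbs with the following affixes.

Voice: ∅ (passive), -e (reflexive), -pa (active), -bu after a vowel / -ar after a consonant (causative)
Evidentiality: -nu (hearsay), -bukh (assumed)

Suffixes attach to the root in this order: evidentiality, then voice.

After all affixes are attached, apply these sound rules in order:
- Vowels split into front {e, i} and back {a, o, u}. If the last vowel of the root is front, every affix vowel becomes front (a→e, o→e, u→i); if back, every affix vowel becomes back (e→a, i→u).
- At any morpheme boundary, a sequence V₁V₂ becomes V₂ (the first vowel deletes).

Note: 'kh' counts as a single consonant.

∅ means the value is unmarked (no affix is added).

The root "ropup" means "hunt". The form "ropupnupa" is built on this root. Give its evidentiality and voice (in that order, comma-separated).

Segment: ropup-nu-pa.
evidentiality: -nu → hearsay.
voice: -pa → active.

hearsay, active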